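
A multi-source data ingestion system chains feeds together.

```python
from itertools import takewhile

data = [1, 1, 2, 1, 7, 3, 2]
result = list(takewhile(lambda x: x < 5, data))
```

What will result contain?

Step 1: takewhile stops at first element >= 5:
  1 < 5: take
  1 < 5: take
  2 < 5: take
  1 < 5: take
  7 >= 5: stop
Therefore result = [1, 1, 2, 1].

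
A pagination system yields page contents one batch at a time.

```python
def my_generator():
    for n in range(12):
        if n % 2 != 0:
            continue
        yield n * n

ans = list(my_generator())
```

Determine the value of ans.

Step 1: Only yield n**2 when n is divisible by 2:
  n=0: 0 % 2 == 0, yield 0**2 = 0
  n=2: 2 % 2 == 0, yield 2**2 = 4
  n=4: 4 % 2 == 0, yield 4**2 = 16
  n=6: 6 % 2 == 0, yield 6**2 = 36
  n=8: 8 % 2 == 0, yield 8**2 = 64
  n=10: 10 % 2 == 0, yield 10**2 = 100
Therefore ans = [0, 4, 16, 36, 64, 100].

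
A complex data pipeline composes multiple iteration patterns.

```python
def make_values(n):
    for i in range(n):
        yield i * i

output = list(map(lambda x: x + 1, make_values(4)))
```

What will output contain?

Step 1: make_values(4) yields squares: [0, 1, 4, 9].
Step 2: map adds 1 to each: [1, 2, 5, 10].
Therefore output = [1, 2, 5, 10].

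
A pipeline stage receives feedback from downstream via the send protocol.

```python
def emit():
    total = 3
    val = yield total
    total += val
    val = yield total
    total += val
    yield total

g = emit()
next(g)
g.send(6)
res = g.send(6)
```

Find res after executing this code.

Step 1: next() -> yield total=3.
Step 2: send(6) -> val=6, total = 3+6 = 9, yield 9.
Step 3: send(6) -> val=6, total = 9+6 = 15, yield 15.
Therefore res = 15.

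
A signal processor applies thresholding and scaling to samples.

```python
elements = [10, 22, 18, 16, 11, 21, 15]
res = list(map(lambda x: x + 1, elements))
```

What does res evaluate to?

Step 1: Apply lambda x: x + 1 to each element:
  10 -> 11
  22 -> 23
  18 -> 19
  16 -> 17
  11 -> 12
  21 -> 22
  15 -> 16
Therefore res = [11, 23, 19, 17, 12, 22, 16].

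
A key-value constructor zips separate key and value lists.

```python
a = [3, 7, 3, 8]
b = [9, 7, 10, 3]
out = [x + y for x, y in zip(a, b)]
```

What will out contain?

Step 1: Add corresponding elements:
  3 + 9 = 12
  7 + 7 = 14
  3 + 10 = 13
  8 + 3 = 11
Therefore out = [12, 14, 13, 11].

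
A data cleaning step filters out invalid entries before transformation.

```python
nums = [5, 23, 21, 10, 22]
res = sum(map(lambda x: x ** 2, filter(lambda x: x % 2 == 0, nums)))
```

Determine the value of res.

Step 1: Filter even numbers from [5, 23, 21, 10, 22]: [10, 22]
Step 2: Square each: [100, 484]
Step 3: Sum = 584.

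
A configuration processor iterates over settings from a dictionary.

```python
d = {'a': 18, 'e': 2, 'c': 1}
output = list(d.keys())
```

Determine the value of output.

Step 1: d.keys() returns the dictionary keys in insertion order.
Therefore output = ['a', 'e', 'c'].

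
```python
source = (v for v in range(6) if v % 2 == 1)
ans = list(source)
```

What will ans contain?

Step 1: Filter range(6) keeping only odd values:
  v=0: even, excluded
  v=1: odd, included
  v=2: even, excluded
  v=3: odd, included
  v=4: even, excluded
  v=5: odd, included
Therefore ans = [1, 3, 5].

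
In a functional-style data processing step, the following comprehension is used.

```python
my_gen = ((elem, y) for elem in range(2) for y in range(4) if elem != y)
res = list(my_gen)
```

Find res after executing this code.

Step 1: Nested generator over range(2) x range(4) where elem != y:
  (0, 0): excluded (elem == y)
  (0, 1): included
  (0, 2): included
  (0, 3): included
  (1, 0): included
  (1, 1): excluded (elem == y)
  (1, 2): included
  (1, 3): included
Therefore res = [(0, 1), (0, 2), (0, 3), (1, 0), (1, 2), (1, 3)].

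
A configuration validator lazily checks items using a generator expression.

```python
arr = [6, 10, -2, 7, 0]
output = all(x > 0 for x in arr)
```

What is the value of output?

Step 1: Check x > 0 for each element in [6, 10, -2, 7, 0]:
  6 > 0: True
  10 > 0: True
  -2 > 0: False
  7 > 0: True
  0 > 0: False
Step 2: all() returns False.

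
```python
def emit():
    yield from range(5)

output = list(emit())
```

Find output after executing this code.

Step 1: yield from delegates to the iterable, yielding each element.
Step 2: Collected values: [0, 1, 2, 3, 4].
Therefore output = [0, 1, 2, 3, 4].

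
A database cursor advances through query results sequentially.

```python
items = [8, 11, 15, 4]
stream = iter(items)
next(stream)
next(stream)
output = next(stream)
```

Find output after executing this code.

Step 1: Create iterator over [8, 11, 15, 4].
Step 2: next() consumes 8.
Step 3: next() consumes 11.
Step 4: next() returns 15.
Therefore output = 15.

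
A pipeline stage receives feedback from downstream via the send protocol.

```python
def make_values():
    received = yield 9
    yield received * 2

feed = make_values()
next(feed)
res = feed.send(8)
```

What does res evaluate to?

Step 1: next(feed) advances to first yield, producing 9.
Step 2: send(8) resumes, received = 8.
Step 3: yield received * 2 = 8 * 2 = 16.
Therefore res = 16.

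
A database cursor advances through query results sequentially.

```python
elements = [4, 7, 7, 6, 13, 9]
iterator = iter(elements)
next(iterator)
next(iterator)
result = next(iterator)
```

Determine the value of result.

Step 1: Create iterator over [4, 7, 7, 6, 13, 9].
Step 2: next() consumes 4.
Step 3: next() consumes 7.
Step 4: next() returns 7.
Therefore result = 7.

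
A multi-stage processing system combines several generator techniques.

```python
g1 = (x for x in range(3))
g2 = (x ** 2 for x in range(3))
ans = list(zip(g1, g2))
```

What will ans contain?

Step 1: g1 produces [0, 1, 2].
Step 2: g2 produces [0, 1, 4].
Step 3: zip pairs them: [(0, 0), (1, 1), (2, 4)].
Therefore ans = [(0, 0), (1, 1), (2, 4)].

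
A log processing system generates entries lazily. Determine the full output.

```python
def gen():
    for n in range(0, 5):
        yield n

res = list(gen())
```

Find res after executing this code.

Step 1: The generator yields each value from range(0, 5).
Step 2: list() consumes all yields: [0, 1, 2, 3, 4].
Therefore res = [0, 1, 2, 3, 4].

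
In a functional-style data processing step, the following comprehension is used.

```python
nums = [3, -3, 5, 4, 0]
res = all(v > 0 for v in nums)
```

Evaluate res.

Step 1: Check v > 0 for each element in [3, -3, 5, 4, 0]:
  3 > 0: True
  -3 > 0: False
  5 > 0: True
  4 > 0: True
  0 > 0: False
Step 2: all() returns False.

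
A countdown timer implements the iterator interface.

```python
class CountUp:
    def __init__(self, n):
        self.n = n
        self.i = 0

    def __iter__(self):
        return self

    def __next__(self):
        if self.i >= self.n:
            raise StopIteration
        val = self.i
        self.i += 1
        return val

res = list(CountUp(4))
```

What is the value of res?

Step 1: CountUp(4) creates an iterator counting 0 to 3.
Step 2: list() consumes all values: [0, 1, 2, 3].
Therefore res = [0, 1, 2, 3].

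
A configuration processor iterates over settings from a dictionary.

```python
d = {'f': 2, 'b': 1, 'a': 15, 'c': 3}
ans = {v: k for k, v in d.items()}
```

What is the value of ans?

Step 1: Invert dict (swap keys and values):
  'f': 2 -> 2: 'f'
  'b': 1 -> 1: 'b'
  'a': 15 -> 15: 'a'
  'c': 3 -> 3: 'c'
Therefore ans = {2: 'f', 1: 'b', 15: 'a', 3: 'c'}.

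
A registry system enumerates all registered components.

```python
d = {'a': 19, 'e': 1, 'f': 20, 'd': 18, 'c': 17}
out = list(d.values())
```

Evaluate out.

Step 1: d.values() returns the dictionary values in insertion order.
Therefore out = [19, 1, 20, 18, 17].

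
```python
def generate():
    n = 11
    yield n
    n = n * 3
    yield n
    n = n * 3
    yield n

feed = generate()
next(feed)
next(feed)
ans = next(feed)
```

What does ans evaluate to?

Step 1: Trace through generator execution:
  Yield 1: n starts at 11, yield 11
  Yield 2: n = 11 * 3 = 33, yield 33
  Yield 3: n = 33 * 3 = 99, yield 99
Step 2: First next() gets 11, second next() gets the second value, third next() yields 99.
Therefore ans = 99.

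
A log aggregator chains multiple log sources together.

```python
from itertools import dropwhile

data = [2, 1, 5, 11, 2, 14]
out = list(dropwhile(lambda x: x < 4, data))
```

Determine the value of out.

Step 1: dropwhile drops elements while < 4:
  2 < 4: dropped
  1 < 4: dropped
  5: kept (dropping stopped)
Step 2: Remaining elements kept regardless of condition.
Therefore out = [5, 11, 2, 14].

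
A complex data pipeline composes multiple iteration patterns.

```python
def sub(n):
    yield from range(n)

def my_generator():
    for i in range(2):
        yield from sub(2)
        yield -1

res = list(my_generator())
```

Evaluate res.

Step 1: For each i in range(2):
  i=0: yield from sub(2) -> [0, 1], then yield -1
  i=1: yield from sub(2) -> [0, 1], then yield -1
Therefore res = [0, 1, -1, 0, 1, -1].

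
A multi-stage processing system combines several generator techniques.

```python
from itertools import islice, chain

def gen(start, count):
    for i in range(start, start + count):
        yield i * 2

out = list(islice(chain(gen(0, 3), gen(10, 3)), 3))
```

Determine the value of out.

Step 1: gen(0, 3) yields [0, 2, 4].
Step 2: gen(10, 3) yields [20, 22, 24].
Step 3: chain concatenates: [0, 2, 4, 20, 22, 24].
Step 4: islice takes first 3: [0, 2, 4].
Therefore out = [0, 2, 4].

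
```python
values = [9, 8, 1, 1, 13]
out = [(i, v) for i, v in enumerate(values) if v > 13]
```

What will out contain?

Step 1: Filter enumerate([9, 8, 1, 1, 13]) keeping v > 13:
  (0, 9): 9 <= 13, excluded
  (1, 8): 8 <= 13, excluded
  (2, 1): 1 <= 13, excluded
  (3, 1): 1 <= 13, excluded
  (4, 13): 13 <= 13, excluded
Therefore out = [].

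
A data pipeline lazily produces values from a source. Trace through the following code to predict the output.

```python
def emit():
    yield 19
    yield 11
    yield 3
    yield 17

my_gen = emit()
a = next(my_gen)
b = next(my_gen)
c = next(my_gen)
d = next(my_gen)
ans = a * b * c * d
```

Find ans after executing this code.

Step 1: Create generator and consume all values:
  a = next(my_gen) = 19
  b = next(my_gen) = 11
  c = next(my_gen) = 3
  d = next(my_gen) = 17
Step 2: ans = 19 * 11 * 3 * 17 = 10659.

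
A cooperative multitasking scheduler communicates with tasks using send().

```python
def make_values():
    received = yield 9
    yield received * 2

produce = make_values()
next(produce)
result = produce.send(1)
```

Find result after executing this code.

Step 1: next(produce) advances to first yield, producing 9.
Step 2: send(1) resumes, received = 1.
Step 3: yield received * 2 = 1 * 2 = 2.
Therefore result = 2.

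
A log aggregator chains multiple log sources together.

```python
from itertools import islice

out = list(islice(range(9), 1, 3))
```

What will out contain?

Step 1: islice(range(9), 1, 3) takes elements at indices [1, 3).
Step 2: Elements: [1, 2].
Therefore out = [1, 2].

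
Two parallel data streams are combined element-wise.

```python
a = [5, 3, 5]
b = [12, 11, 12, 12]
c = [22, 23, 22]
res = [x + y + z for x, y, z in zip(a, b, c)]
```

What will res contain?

Step 1: zip three lists (truncates to shortest, len=3):
  5 + 12 + 22 = 39
  3 + 11 + 23 = 37
  5 + 12 + 22 = 39
Therefore res = [39, 37, 39].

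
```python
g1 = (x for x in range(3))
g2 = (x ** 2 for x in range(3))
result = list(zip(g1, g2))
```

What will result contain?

Step 1: g1 produces [0, 1, 2].
Step 2: g2 produces [0, 1, 4].
Step 3: zip pairs them: [(0, 0), (1, 1), (2, 4)].
Therefore result = [(0, 0), (1, 1), (2, 4)].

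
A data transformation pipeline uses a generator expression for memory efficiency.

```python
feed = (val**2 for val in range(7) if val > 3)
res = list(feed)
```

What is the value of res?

Step 1: For range(7), keep val > 3, then square:
  val=0: 0 <= 3, excluded
  val=1: 1 <= 3, excluded
  val=2: 2 <= 3, excluded
  val=3: 3 <= 3, excluded
  val=4: 4 > 3, yield 4**2 = 16
  val=5: 5 > 3, yield 5**2 = 25
  val=6: 6 > 3, yield 6**2 = 36
Therefore res = [16, 25, 36].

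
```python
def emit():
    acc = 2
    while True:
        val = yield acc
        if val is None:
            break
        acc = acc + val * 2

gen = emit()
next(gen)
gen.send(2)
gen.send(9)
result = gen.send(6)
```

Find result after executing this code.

Step 1: next() -> yield acc=2.
Step 2: send(2) -> val=2, acc = 2 + 2*2 = 6, yield 6.
Step 3: send(9) -> val=9, acc = 6 + 9*2 = 24, yield 24.
Step 4: send(6) -> val=6, acc = 24 + 6*2 = 36, yield 36.
Therefore result = 36.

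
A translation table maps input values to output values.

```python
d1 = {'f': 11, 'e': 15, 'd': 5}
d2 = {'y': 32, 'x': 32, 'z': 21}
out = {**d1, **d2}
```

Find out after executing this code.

Step 1: Merge d1 and d2 (d2 values override on key conflicts).
Step 2: d1 has keys ['f', 'e', 'd'], d2 has keys ['y', 'x', 'z'].
Therefore out = {'f': 11, 'e': 15, 'd': 5, 'y': 32, 'x': 32, 'z': 21}.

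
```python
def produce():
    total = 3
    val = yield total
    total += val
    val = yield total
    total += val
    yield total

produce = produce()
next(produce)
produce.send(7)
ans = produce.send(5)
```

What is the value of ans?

Step 1: next() -> yield total=3.
Step 2: send(7) -> val=7, total = 3+7 = 10, yield 10.
Step 3: send(5) -> val=5, total = 10+5 = 15, yield 15.
Therefore ans = 15.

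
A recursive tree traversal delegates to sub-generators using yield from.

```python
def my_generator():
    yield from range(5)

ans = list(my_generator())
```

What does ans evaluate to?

Step 1: yield from delegates to the iterable, yielding each element.
Step 2: Collected values: [0, 1, 2, 3, 4].
Therefore ans = [0, 1, 2, 3, 4].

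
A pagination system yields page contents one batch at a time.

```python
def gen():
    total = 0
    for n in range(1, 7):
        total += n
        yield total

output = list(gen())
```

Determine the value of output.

Step 1: Generator accumulates running sum:
  n=1: total = 1, yield 1
  n=2: total = 3, yield 3
  n=3: total = 6, yield 6
  n=4: total = 10, yield 10
  n=5: total = 15, yield 15
  n=6: total = 21, yield 21
Therefore output = [1, 3, 6, 10, 15, 21].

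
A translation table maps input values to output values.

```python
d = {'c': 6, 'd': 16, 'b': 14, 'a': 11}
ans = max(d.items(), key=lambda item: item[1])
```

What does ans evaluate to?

Step 1: Find item with maximum value:
  ('c', 6)
  ('d', 16)
  ('b', 14)
  ('a', 11)
Step 2: Maximum value is 16 at key 'd'.
Therefore ans = ('d', 16).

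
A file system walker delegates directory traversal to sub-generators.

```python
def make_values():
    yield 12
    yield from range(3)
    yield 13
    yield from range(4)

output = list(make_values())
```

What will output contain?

Step 1: Trace yields in order:
  yield 12
  yield 0
  yield 1
  yield 2
  yield 13
  yield 0
  yield 1
  yield 2
  yield 3
Therefore output = [12, 0, 1, 2, 13, 0, 1, 2, 3].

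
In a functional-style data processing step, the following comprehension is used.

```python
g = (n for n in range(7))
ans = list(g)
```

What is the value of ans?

Step 1: Generator expression iterates range(7): [0, 1, 2, 3, 4, 5, 6].
Step 2: list() collects all values.
Therefore ans = [0, 1, 2, 3, 4, 5, 6].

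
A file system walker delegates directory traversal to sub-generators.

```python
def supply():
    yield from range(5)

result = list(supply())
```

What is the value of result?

Step 1: yield from delegates to the iterable, yielding each element.
Step 2: Collected values: [0, 1, 2, 3, 4].
Therefore result = [0, 1, 2, 3, 4].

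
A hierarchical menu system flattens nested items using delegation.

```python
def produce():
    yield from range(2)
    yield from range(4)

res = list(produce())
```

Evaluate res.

Step 1: Trace yields in order:
  yield 0
  yield 1
  yield 0
  yield 1
  yield 2
  yield 3
Therefore res = [0, 1, 0, 1, 2, 3].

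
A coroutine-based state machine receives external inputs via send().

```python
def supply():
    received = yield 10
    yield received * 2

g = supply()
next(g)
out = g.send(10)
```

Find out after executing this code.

Step 1: next(g) advances to first yield, producing 10.
Step 2: send(10) resumes, received = 10.
Step 3: yield received * 2 = 10 * 2 = 20.
Therefore out = 20.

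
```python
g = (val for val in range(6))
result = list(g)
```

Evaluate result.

Step 1: Generator expression iterates range(6): [0, 1, 2, 3, 4, 5].
Step 2: list() collects all values.
Therefore result = [0, 1, 2, 3, 4, 5].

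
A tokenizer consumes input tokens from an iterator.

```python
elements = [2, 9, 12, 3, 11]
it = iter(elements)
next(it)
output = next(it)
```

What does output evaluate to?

Step 1: Create iterator over [2, 9, 12, 3, 11].
Step 2: next() consumes 2.
Step 3: next() returns 9.
Therefore output = 9.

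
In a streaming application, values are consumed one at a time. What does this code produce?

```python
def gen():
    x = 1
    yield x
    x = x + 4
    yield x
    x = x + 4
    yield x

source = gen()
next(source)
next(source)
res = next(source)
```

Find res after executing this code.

Step 1: Trace through generator execution:
  Yield 1: x starts at 1, yield 1
  Yield 2: x = 1 + 4 = 5, yield 5
  Yield 3: x = 5 + 4 = 9, yield 9
Step 2: First next() gets 1, second next() gets the second value, third next() yields 9.
Therefore res = 9.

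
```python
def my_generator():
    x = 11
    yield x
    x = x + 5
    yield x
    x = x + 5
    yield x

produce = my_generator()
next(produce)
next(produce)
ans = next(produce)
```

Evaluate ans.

Step 1: Trace through generator execution:
  Yield 1: x starts at 11, yield 11
  Yield 2: x = 11 + 5 = 16, yield 16
  Yield 3: x = 16 + 5 = 21, yield 21
Step 2: First next() gets 11, second next() gets the second value, third next() yields 21.
Therefore ans = 21.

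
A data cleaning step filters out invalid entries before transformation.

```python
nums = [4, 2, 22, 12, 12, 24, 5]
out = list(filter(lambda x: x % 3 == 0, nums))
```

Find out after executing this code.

Step 1: Filter elements divisible by 3:
  4 % 3 = 1: removed
  2 % 3 = 2: removed
  22 % 3 = 1: removed
  12 % 3 = 0: kept
  12 % 3 = 0: kept
  24 % 3 = 0: kept
  5 % 3 = 2: removed
Therefore out = [12, 12, 24].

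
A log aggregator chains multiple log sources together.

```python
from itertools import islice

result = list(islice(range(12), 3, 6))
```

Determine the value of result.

Step 1: islice(range(12), 3, 6) takes elements at indices [3, 6).
Step 2: Elements: [3, 4, 5].
Therefore result = [3, 4, 5].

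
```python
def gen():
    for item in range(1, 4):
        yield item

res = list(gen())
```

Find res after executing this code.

Step 1: The generator yields each value from range(1, 4).
Step 2: list() consumes all yields: [1, 2, 3].
Therefore res = [1, 2, 3].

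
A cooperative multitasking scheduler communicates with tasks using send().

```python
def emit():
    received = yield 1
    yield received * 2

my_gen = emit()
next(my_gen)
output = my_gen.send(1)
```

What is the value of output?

Step 1: next(my_gen) advances to first yield, producing 1.
Step 2: send(1) resumes, received = 1.
Step 3: yield received * 2 = 1 * 2 = 2.
Therefore output = 2.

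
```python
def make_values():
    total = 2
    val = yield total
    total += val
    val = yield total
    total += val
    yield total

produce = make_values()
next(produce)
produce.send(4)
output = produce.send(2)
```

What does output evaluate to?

Step 1: next() -> yield total=2.
Step 2: send(4) -> val=4, total = 2+4 = 6, yield 6.
Step 3: send(2) -> val=2, total = 6+2 = 8, yield 8.
Therefore output = 8.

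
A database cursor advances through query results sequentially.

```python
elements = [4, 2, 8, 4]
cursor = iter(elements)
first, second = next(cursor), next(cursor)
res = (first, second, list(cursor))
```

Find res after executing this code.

Step 1: Create iterator over [4, 2, 8, 4].
Step 2: first = 4, second = 2.
Step 3: Remaining elements: [8, 4].
Therefore res = (4, 2, [8, 4]).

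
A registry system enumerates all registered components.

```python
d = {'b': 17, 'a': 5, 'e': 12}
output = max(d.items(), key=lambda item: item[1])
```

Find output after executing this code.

Step 1: Find item with maximum value:
  ('b', 17)
  ('a', 5)
  ('e', 12)
Step 2: Maximum value is 17 at key 'b'.
Therefore output = ('b', 17).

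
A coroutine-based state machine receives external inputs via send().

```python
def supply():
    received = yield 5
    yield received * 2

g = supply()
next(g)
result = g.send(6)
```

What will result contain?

Step 1: next(g) advances to first yield, producing 5.
Step 2: send(6) resumes, received = 6.
Step 3: yield received * 2 = 6 * 2 = 12.
Therefore result = 12.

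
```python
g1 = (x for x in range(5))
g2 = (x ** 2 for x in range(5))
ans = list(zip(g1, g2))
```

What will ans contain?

Step 1: g1 produces [0, 1, 2, 3, 4].
Step 2: g2 produces [0, 1, 4, 9, 16].
Step 3: zip pairs them: [(0, 0), (1, 1), (2, 4), (3, 9), (4, 16)].
Therefore ans = [(0, 0), (1, 1), (2, 4), (3, 9), (4, 16)].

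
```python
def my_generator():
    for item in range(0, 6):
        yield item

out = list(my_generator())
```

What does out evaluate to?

Step 1: The generator yields each value from range(0, 6).
Step 2: list() consumes all yields: [0, 1, 2, 3, 4, 5].
Therefore out = [0, 1, 2, 3, 4, 5].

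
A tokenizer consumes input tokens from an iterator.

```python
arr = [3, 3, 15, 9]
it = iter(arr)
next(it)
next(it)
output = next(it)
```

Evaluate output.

Step 1: Create iterator over [3, 3, 15, 9].
Step 2: next() consumes 3.
Step 3: next() consumes 3.
Step 4: next() returns 15.
Therefore output = 15.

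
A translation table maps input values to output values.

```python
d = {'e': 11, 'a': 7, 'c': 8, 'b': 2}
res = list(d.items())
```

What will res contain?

Step 1: d.items() returns (key, value) pairs in insertion order.
Therefore res = [('e', 11), ('a', 7), ('c', 8), ('b', 2)].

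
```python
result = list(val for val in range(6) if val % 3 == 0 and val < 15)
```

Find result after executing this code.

Step 1: Filter range(6) where val % 3 == 0 and val < 15:
  val=0: both conditions met, included
  val=1: excluded (1 % 3 != 0)
  val=2: excluded (2 % 3 != 0)
  val=3: both conditions met, included
  val=4: excluded (4 % 3 != 0)
  val=5: excluded (5 % 3 != 0)
Therefore result = [0, 3].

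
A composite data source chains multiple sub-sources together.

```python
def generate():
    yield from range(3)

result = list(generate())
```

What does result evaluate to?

Step 1: yield from delegates to the iterable, yielding each element.
Step 2: Collected values: [0, 1, 2].
Therefore result = [0, 1, 2].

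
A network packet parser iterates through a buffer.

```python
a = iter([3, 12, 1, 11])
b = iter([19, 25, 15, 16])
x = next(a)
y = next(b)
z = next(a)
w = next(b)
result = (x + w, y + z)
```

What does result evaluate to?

Step 1: a iterates [3, 12, 1, 11], b iterates [19, 25, 15, 16].
Step 2: x = next(a) = 3, y = next(b) = 19.
Step 3: z = next(a) = 12, w = next(b) = 25.
Step 4: result = (3 + 25, 19 + 12) = (28, 31).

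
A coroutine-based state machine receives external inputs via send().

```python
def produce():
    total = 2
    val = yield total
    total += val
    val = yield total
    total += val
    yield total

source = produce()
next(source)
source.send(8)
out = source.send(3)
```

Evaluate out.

Step 1: next() -> yield total=2.
Step 2: send(8) -> val=8, total = 2+8 = 10, yield 10.
Step 3: send(3) -> val=3, total = 10+3 = 13, yield 13.
Therefore out = 13.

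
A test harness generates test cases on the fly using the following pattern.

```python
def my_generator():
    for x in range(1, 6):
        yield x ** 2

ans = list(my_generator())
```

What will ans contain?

Step 1: For each x in range(1, 6), yield x**2:
  x=1: yield 1**2 = 1
  x=2: yield 2**2 = 4
  x=3: yield 3**2 = 9
  x=4: yield 4**2 = 16
  x=5: yield 5**2 = 25
Therefore ans = [1, 4, 9, 16, 25].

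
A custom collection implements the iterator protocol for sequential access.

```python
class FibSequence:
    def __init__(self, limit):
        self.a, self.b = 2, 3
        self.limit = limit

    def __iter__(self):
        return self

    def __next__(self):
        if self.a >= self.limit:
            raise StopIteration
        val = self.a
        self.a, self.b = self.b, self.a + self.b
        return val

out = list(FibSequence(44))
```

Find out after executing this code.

Step 1: Fibonacci-like sequence (a=2, b=3) until >= 44:
  Yield 2, then a,b = 3,5
  Yield 3, then a,b = 5,8
  Yield 5, then a,b = 8,13
  Yield 8, then a,b = 13,21
  Yield 13, then a,b = 21,34
  Yield 21, then a,b = 34,55
  Yield 34, then a,b = 55,89
Step 2: 55 >= 44, stop.
Therefore out = [2, 3, 5, 8, 13, 21, 34].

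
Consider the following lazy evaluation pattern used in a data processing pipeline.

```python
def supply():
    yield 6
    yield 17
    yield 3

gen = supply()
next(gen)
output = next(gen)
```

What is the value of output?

Step 1: supply() creates a generator.
Step 2: next(gen) yields 6 (consumed and discarded).
Step 3: next(gen) yields 17, assigned to output.
Therefore output = 17.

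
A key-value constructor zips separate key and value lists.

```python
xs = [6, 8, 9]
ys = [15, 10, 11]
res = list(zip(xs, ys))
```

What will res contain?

Step 1: zip pairs elements at same index:
  Index 0: (6, 15)
  Index 1: (8, 10)
  Index 2: (9, 11)
Therefore res = [(6, 15), (8, 10), (9, 11)].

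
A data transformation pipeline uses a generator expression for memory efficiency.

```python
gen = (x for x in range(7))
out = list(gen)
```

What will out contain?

Step 1: Generator expression iterates range(7): [0, 1, 2, 3, 4, 5, 6].
Step 2: list() collects all values.
Therefore out = [0, 1, 2, 3, 4, 5, 6].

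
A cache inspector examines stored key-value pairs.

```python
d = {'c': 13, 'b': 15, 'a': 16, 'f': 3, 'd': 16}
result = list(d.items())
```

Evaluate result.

Step 1: d.items() returns (key, value) pairs in insertion order.
Therefore result = [('c', 13), ('b', 15), ('a', 16), ('f', 3), ('d', 16)].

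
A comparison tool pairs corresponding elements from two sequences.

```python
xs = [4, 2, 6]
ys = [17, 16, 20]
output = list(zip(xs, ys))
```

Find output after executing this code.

Step 1: zip pairs elements at same index:
  Index 0: (4, 17)
  Index 1: (2, 16)
  Index 2: (6, 20)
Therefore output = [(4, 17), (2, 16), (6, 20)].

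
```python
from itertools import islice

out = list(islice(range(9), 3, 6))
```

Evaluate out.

Step 1: islice(range(9), 3, 6) takes elements at indices [3, 6).
Step 2: Elements: [3, 4, 5].
Therefore out = [3, 4, 5].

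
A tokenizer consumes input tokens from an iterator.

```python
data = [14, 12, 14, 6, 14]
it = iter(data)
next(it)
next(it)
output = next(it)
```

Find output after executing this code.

Step 1: Create iterator over [14, 12, 14, 6, 14].
Step 2: next() consumes 14.
Step 3: next() consumes 12.
Step 4: next() returns 14.
Therefore output = 14.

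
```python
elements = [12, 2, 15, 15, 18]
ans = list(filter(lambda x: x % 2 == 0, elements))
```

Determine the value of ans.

Step 1: Filter elements divisible by 2:
  12 % 2 = 0: kept
  2 % 2 = 0: kept
  15 % 2 = 1: removed
  15 % 2 = 1: removed
  18 % 2 = 0: kept
Therefore ans = [12, 2, 18].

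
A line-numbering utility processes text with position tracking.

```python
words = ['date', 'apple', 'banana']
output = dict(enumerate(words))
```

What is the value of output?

Step 1: enumerate pairs indices with words:
  0 -> 'date'
  1 -> 'apple'
  2 -> 'banana'
Therefore output = {0: 'date', 1: 'apple', 2: 'banana'}.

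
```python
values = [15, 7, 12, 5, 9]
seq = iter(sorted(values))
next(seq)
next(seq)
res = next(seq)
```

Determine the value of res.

Step 1: sorted([15, 7, 12, 5, 9]) = [5, 7, 9, 12, 15].
Step 2: Create iterator and skip 2 elements.
Step 3: next() returns 9.
Therefore res = 9.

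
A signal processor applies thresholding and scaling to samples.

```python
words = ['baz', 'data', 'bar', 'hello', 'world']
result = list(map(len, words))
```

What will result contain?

Step 1: Map len() to each word:
  'baz' -> 3
  'data' -> 4
  'bar' -> 3
  'hello' -> 5
  'world' -> 5
Therefore result = [3, 4, 3, 5, 5].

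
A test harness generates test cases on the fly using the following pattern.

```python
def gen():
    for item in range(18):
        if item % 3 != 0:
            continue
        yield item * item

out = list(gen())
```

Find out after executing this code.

Step 1: Only yield item**2 when item is divisible by 3:
  item=0: 0 % 3 == 0, yield 0**2 = 0
  item=3: 3 % 3 == 0, yield 3**2 = 9
  item=6: 6 % 3 == 0, yield 6**2 = 36
  item=9: 9 % 3 == 0, yield 9**2 = 81
  item=12: 12 % 3 == 0, yield 12**2 = 144
  item=15: 15 % 3 == 0, yield 15**2 = 225
Therefore out = [0, 9, 36, 81, 144, 225].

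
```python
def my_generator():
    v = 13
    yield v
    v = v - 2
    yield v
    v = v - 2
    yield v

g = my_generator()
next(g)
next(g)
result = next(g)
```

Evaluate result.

Step 1: Trace through generator execution:
  Yield 1: v starts at 13, yield 13
  Yield 2: v = 13 - 2 = 11, yield 11
  Yield 3: v = 11 - 2 = 9, yield 9
Step 2: First next() gets 13, second next() gets the second value, third next() yields 9.
Therefore result = 9.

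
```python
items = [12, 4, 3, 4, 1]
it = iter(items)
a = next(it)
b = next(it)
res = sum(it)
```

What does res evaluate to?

Step 1: Create iterator over [12, 4, 3, 4, 1].
Step 2: a = next() = 12, b = next() = 4.
Step 3: sum() of remaining [3, 4, 1] = 8.
Therefore res = 8.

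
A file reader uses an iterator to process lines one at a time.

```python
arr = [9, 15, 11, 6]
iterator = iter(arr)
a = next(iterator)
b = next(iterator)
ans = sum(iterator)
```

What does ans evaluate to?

Step 1: Create iterator over [9, 15, 11, 6].
Step 2: a = next() = 9, b = next() = 15.
Step 3: sum() of remaining [11, 6] = 17.
Therefore ans = 17.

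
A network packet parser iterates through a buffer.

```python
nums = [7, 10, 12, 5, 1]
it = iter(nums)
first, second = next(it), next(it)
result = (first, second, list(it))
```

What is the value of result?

Step 1: Create iterator over [7, 10, 12, 5, 1].
Step 2: first = 7, second = 10.
Step 3: Remaining elements: [12, 5, 1].
Therefore result = (7, 10, [12, 5, 1]).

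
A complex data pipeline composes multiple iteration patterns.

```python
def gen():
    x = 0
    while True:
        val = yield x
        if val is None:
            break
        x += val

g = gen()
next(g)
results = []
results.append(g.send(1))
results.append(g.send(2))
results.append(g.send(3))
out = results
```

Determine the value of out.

Step 1: next(g) -> yield 0.
Step 2: send(1) -> x = 1, yield 1.
Step 3: send(2) -> x = 3, yield 3.
Step 4: send(3) -> x = 6, yield 6.
Therefore out = [1, 3, 6].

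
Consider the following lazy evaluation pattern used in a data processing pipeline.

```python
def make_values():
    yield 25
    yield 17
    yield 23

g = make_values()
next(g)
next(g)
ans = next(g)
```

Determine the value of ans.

Step 1: make_values() creates a generator.
Step 2: next(g) yields 25 (consumed and discarded).
Step 3: next(g) yields 17 (consumed and discarded).
Step 4: next(g) yields 23, assigned to ans.
Therefore ans = 23.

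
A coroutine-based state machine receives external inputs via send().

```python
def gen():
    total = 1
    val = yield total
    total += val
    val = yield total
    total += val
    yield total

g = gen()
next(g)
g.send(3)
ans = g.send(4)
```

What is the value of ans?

Step 1: next() -> yield total=1.
Step 2: send(3) -> val=3, total = 1+3 = 4, yield 4.
Step 3: send(4) -> val=4, total = 4+4 = 8, yield 8.
Therefore ans = 8.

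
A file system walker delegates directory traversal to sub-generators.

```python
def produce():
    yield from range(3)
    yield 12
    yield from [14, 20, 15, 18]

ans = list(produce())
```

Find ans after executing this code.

Step 1: Trace yields in order:
  yield 0
  yield 1
  yield 2
  yield 12
  yield 14
  yield 20
  yield 15
  yield 18
Therefore ans = [0, 1, 2, 12, 14, 20, 15, 18].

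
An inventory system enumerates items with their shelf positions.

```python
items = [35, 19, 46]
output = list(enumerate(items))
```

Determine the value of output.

Step 1: enumerate pairs each element with its index:
  (0, 35)
  (1, 19)
  (2, 46)
Therefore output = [(0, 35), (1, 19), (2, 46)].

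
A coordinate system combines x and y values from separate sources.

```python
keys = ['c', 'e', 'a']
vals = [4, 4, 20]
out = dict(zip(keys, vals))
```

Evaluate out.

Step 1: zip pairs keys with values:
  'c' -> 4
  'e' -> 4
  'a' -> 20
Therefore out = {'c': 4, 'e': 4, 'a': 20}.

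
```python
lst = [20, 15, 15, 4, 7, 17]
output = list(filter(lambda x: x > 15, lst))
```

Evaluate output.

Step 1: Filter elements > 15:
  20: kept
  15: removed
  15: removed
  4: removed
  7: removed
  17: kept
Therefore output = [20, 17].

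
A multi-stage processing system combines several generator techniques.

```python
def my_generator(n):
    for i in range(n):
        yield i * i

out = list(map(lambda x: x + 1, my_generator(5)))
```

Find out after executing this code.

Step 1: my_generator(5) yields squares: [0, 1, 4, 9, 16].
Step 2: map adds 1 to each: [1, 2, 5, 10, 17].
Therefore out = [1, 2, 5, 10, 17].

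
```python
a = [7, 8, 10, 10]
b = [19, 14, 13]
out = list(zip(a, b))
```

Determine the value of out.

Step 1: zip stops at shortest (len(a)=4, len(b)=3):
  Index 0: (7, 19)
  Index 1: (8, 14)
  Index 2: (10, 13)
Step 2: Last element of a (10) has no pair, dropped.
Therefore out = [(7, 19), (8, 14), (10, 13)].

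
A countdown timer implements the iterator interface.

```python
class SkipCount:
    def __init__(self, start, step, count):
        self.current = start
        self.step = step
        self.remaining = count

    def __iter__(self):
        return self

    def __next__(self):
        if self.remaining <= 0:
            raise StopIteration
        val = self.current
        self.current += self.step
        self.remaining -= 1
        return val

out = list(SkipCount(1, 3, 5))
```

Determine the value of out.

Step 1: SkipCount starts at 1, increments by 3, for 5 steps:
  Yield 1, then current += 3
  Yield 4, then current += 3
  Yield 7, then current += 3
  Yield 10, then current += 3
  Yield 13, then current += 3
Therefore out = [1, 4, 7, 10, 13].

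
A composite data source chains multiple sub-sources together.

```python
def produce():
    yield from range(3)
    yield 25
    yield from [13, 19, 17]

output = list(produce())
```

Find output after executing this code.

Step 1: Trace yields in order:
  yield 0
  yield 1
  yield 2
  yield 25
  yield 13
  yield 19
  yield 17
Therefore output = [0, 1, 2, 25, 13, 19, 17].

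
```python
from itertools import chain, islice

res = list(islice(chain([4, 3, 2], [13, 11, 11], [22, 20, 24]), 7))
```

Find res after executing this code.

Step 1: chain([4, 3, 2], [13, 11, 11], [22, 20, 24]) = [4, 3, 2, 13, 11, 11, 22, 20, 24].
Step 2: islice takes first 7 elements: [4, 3, 2, 13, 11, 11, 22].
Therefore res = [4, 3, 2, 13, 11, 11, 22].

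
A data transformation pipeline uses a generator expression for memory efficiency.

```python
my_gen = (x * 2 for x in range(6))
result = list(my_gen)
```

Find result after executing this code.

Step 1: For each x in range(6), compute x*2:
  x=0: 0*2 = 0
  x=1: 1*2 = 2
  x=2: 2*2 = 4
  x=3: 3*2 = 6
  x=4: 4*2 = 8
  x=5: 5*2 = 10
Therefore result = [0, 2, 4, 6, 8, 10].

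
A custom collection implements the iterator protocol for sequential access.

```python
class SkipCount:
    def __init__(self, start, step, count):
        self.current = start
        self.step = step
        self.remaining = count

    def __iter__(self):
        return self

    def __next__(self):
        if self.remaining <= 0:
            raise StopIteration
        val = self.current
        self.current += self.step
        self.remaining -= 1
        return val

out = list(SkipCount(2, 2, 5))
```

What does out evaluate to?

Step 1: SkipCount starts at 2, increments by 2, for 5 steps:
  Yield 2, then current += 2
  Yield 4, then current += 2
  Yield 6, then current += 2
  Yield 8, then current += 2
  Yield 10, then current += 2
Therefore out = [2, 4, 6, 8, 10].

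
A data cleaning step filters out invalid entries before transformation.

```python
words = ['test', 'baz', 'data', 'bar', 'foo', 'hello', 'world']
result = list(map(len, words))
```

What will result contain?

Step 1: Map len() to each word:
  'test' -> 4
  'baz' -> 3
  'data' -> 4
  'bar' -> 3
  'foo' -> 3
  'hello' -> 5
  'world' -> 5
Therefore result = [4, 3, 4, 3, 3, 5, 5].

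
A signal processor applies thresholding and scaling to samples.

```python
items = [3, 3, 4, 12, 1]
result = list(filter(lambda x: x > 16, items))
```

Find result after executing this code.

Step 1: Filter elements > 16:
  3: removed
  3: removed
  4: removed
  12: removed
  1: removed
Therefore result = [].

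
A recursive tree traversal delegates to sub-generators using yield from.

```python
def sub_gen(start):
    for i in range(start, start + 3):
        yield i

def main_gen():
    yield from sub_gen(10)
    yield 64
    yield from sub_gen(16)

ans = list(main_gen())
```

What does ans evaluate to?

Step 1: main_gen() delegates to sub_gen(10):
  yield 10
  yield 11
  yield 12
Step 2: yield 64
Step 3: Delegates to sub_gen(16):
  yield 16
  yield 17
  yield 18
Therefore ans = [10, 11, 12, 64, 16, 17, 18].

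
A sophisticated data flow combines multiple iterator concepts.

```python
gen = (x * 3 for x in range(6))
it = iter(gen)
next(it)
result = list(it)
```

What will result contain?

Step 1: Generator produces [0, 3, 6, 9, 12, 15].
Step 2: next(it) consumes first element (0).
Step 3: list(it) collects remaining: [3, 6, 9, 12, 15].
Therefore result = [3, 6, 9, 12, 15].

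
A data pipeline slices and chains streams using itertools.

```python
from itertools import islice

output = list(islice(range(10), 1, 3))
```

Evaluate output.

Step 1: islice(range(10), 1, 3) takes elements at indices [1, 3).
Step 2: Elements: [1, 2].
Therefore output = [1, 2].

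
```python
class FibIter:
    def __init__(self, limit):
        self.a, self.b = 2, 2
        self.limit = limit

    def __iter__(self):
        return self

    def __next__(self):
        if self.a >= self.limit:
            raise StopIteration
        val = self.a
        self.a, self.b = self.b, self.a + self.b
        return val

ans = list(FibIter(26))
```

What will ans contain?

Step 1: Fibonacci-like sequence (a=2, b=2) until >= 26:
  Yield 2, then a,b = 2,4
  Yield 2, then a,b = 4,6
  Yield 4, then a,b = 6,10
  Yield 6, then a,b = 10,16
  Yield 10, then a,b = 16,26
  Yield 16, then a,b = 26,42
Step 2: 26 >= 26, stop.
Therefore ans = [2, 2, 4, 6, 10, 16].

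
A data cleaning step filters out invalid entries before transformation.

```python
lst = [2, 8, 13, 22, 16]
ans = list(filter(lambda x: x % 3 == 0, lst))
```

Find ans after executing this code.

Step 1: Filter elements divisible by 3:
  2 % 3 = 2: removed
  8 % 3 = 2: removed
  13 % 3 = 1: removed
  22 % 3 = 1: removed
  16 % 3 = 1: removed
Therefore ans = [].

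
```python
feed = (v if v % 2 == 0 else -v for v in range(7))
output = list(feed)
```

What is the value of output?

Step 1: For each v in range(7), yield v if even, else -v:
  v=0: even, yield 0
  v=1: odd, yield -1
  v=2: even, yield 2
  v=3: odd, yield -3
  v=4: even, yield 4
  v=5: odd, yield -5
  v=6: even, yield 6
Therefore output = [0, -1, 2, -3, 4, -5, 6].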